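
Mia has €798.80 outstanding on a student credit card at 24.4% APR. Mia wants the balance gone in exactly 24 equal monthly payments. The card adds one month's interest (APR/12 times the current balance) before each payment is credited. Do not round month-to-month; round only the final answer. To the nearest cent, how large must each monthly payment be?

Monthly rate r = 24.4%/12 = 2.03333% = 0.0203333.
Level-payment amortization: P = B₀·r / (1 − (1+r)^(−n)) = 798.80·0.0203333 / (1 − 1.02033^(−24)).
Denominator 1 − (1+r)^(−24) = 0.383134896.
P = 16.2423 / 0.383134896 ≈ 42.39.

€42.39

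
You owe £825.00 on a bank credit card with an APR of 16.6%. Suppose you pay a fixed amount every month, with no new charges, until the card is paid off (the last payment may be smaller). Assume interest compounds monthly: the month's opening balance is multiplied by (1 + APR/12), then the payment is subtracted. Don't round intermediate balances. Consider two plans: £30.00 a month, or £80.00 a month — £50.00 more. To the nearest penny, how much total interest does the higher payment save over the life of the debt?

Monthly rate r = 16.6%/12 = 1.38333% = 0.0138333.
At £30.00/mo: n = ⌈−ln(1 − rB₀/P)/ln(1+r)⌉ = 35 payments (last £25.35); total interest = total paid − £825.00 = £220.35.
At £80.00/mo: 12 payments (last £16.35); total interest £71.35.
Interest saved = £220.35 − £71.35 = £149.00.

£149.00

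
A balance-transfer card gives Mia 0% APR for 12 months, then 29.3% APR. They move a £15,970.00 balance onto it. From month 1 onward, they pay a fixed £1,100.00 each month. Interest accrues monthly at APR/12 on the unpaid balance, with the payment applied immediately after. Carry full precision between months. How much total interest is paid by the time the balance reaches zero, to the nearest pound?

£127

Promo months 1–12 at r₀ = 0%/12 = 0; months 13+ at r₁ = 29.3%/12 = 0.0244167.
After month 12 (no interest yet): B = £15,970.00 − 12·£1,100.00 = £2,770.00.
Then at r₁ with £1,100.00/mo: n₂ = −ln(1 − r₁·B/P)/ln(1+r₁) ≈ 2.63 → 3 more payments.
Total paid = 14·£1,100.00 + £696.67 = £16,096.67; interest = £16,096.67 − £15,970.00 = £126.67.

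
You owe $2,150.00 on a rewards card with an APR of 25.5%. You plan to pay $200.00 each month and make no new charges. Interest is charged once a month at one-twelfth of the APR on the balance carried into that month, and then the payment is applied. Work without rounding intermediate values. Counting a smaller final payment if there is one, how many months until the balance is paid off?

Monthly rate r = 25.5%/12 = 2.125% = 0.02125.
Recurrence: B ← B·(1+r) − $200.00.
Month 1: interest $45.69; balance after payment $1,995.69.
Month 2: interest $42.41; balance after payment $1,838.10.
Closed form: n = −ln(1 − rB₀/P)/ln(1+r) = −ln(0.77156)/ln(1.02125) ≈ 12.333, so the balance reaches zero during payment 13.

13 payments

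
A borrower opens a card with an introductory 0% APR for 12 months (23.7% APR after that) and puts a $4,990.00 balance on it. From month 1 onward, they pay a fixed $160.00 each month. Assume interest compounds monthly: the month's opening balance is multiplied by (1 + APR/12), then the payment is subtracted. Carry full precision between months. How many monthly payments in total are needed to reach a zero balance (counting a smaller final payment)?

37 payments

Promo months 1–12 at r₀ = 0%/12 = 0; months 13+ at r₁ = 23.7%/12 = 0.01975.
After month 12 (no interest yet): B = $4,990.00 − 12·$160.00 = $3,070.00.
Then at r₁ with $160.00/mo: n₂ = −ln(1 − r₁·B/P)/ln(1+r₁) ≈ 24.36 → 25 more payments.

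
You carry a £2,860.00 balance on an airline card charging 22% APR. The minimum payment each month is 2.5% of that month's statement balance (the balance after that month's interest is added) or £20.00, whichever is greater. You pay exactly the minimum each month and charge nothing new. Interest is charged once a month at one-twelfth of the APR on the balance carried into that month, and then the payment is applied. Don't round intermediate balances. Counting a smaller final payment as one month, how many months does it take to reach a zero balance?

Monthly rate r = 22%/12 = 1.83333% = 0.0183333.
While 2.5% of the post-interest balance exceeds £20.00, each month B ← (B·(1+r))·(1 − 0.025), i.e. B shrinks by the factor (1+r)·0.975 = 0.99287.
This holds for months 1–181. Entering month 182 the balance is £783.94; 2.5% of the post-interest balance is now below £20.00, so the flat £20.00 minimum applies from here.
From month 182 a fixed £20.00 at rate r clears £783.94 in 70 more payments. Total: 181 + 70 = 251 months.

251 months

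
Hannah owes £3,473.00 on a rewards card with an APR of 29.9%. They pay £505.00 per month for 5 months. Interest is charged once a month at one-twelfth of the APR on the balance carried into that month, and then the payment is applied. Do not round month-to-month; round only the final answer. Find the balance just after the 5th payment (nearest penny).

£1,273.78

Monthly rate r = 29.9%/12 = 2.49167% = 0.0249167.
Each month: B ← B·(1+r) − £505.00.
Month 1: interest £86.54; balance after payment £3,054.54.
Month 2: interest £76.11; balance after payment £2,625.64.
Month 3: interest £65.42; balance after payment £2,186.07.
Month 4: interest £54.47; balance after payment £1,735.54.
Month 5: interest £43.24; balance after payment £1,273.78.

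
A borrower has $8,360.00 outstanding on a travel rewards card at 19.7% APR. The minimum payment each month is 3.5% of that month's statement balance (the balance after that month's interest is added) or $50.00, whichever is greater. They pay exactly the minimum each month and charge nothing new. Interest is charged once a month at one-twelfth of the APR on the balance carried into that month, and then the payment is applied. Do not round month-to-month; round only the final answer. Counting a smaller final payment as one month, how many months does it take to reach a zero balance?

Monthly rate r = 19.7%/12 = 1.64167% = 0.0164167.
While 3.5% of the post-interest balance exceeds $50.00, each month B ← (B·(1+r))·(1 − 0.035), i.e. B shrinks by the factor (1+r)·0.965 = 0.98084.
This holds for months 1–93. Entering month 94 the balance is $1,383.32; 3.5% of the post-interest balance is now below $50.00, so the flat $50.00 minimum applies from here.
From month 94 a fixed $50.00 at rate r clears $1,383.32 in 38 more payments. Total: 93 + 38 = 131 months.

131 months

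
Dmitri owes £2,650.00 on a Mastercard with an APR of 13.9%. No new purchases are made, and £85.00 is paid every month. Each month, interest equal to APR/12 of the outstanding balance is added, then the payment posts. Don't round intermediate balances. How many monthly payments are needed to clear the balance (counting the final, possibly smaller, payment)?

Monthly rate r = 13.9%/12 = 1.15833% = 0.0115833.
Recurrence: B ← B·(1+r) − £85.00.
Month 1: interest £30.70; balance after payment £2,595.70.
Month 2: interest £30.07; balance after payment £2,540.76.
Closed form: n = −ln(1 − rB₀/P)/ln(1+r) = −ln(0.63887)/ln(1.01158) ≈ 38.904, so the balance reaches zero during payment 39.

39 payments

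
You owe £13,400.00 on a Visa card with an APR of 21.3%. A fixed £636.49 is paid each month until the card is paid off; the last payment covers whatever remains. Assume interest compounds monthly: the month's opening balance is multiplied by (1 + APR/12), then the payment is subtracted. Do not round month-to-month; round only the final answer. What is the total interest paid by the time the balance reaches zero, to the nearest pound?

£3,528

Monthly rate r = 21.3%/12 = 1.775% = 0.01775.
Payoff takes n = ⌈−ln(1 − rB₀/P)/ln(1+r)⌉ = ⌈26.594⌉ = 27 payments; the last is £379.67.
Total paid = 26·£636.49 + £379.67 = £16,928.41.
Total interest = total paid − principal = £16,928.41 − £13,400.00 = £3,528.41.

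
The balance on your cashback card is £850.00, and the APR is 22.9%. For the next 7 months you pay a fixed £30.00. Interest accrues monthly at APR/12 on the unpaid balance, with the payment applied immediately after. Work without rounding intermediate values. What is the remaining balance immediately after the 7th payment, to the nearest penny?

£747.84

Monthly rate r = 22.9%/12 = 1.90833% = 0.0190833.
Each month: B ← B·(1+r) − £30.00.
Month 1: interest £16.22; balance after payment £836.22.
Month 2: interest £15.96; balance after payment £822.18.
Month 3: interest £15.69; balance after payment £807.87.
Month 4: interest £15.42; balance after payment £793.29.
Month 5: interest £15.14; balance after payment £778.42.
Month 6: interest £14.85; balance after payment £763.28.
Month 7: interest £14.57; balance after payment £747.84.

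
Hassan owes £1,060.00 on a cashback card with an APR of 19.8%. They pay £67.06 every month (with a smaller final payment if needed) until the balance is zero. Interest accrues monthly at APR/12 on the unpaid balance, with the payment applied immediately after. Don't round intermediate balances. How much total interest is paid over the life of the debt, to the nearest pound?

Monthly rate r = 19.8%/12 = 1.65% = 0.0165.
Payoff takes n = ⌈−ln(1 − rB₀/P)/ln(1+r)⌉ = ⌈18.466⌉ = 19 payments; the last is £31.38.
Total paid = 18·£67.06 + £31.38 = £1,238.46.
Total interest = total paid − principal = £1,238.46 − £1,060.00 = £178.46.

£178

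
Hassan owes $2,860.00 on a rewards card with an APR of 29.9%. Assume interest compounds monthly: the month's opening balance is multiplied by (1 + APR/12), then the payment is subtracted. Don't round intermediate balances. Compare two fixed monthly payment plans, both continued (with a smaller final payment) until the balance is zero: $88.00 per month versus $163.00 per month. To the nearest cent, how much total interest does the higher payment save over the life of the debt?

Monthly rate r = 29.9%/12 = 2.49167% = 0.0249167.
At $88.00/mo: n = ⌈−ln(1 − rB₀/P)/ln(1+r)⌉ = 68 payments (last $38.45); total interest = total paid − $2,860.00 = $3,074.45.
At $163.00/mo: 24 payments (last $58.41); total interest $947.41.
Interest saved = $3,074.45 − $947.41 = $2,127.04.

$2,127.04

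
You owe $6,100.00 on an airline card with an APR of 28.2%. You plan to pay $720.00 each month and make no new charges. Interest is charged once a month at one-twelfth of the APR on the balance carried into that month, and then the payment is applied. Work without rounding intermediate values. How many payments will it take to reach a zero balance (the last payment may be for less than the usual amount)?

10 months

Monthly rate r = 28.2%/12 = 2.35% = 0.0235.
Recurrence: B ← B·(1+r) − $720.00.
Month 1: interest $143.35; balance after payment $5,523.35.
Month 2: interest $129.80; balance after payment $4,933.15.
Closed form: n = −ln(1 − rB₀/P)/ln(1+r) = −ln(0.8009)/ln(1.0235) ≈ 9.558, so the balance reaches zero during payment 10.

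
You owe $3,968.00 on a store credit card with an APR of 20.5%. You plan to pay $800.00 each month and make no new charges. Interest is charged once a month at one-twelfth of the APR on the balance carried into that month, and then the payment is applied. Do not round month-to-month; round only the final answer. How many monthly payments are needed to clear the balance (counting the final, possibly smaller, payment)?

6 payments

Monthly rate r = 20.5%/12 = 1.70833% = 0.0170833.
Recurrence: B ← B·(1+r) − $800.00.
Month 1: interest $67.79; balance after payment $3,235.79.
Month 2: interest $55.28; balance after payment $2,491.06.
Month 3: interest $42.56; balance after payment $1,733.62.
Month 4: interest $29.62; balance after payment $963.24.
Month 5: interest $16.46; balance after payment $179.69.
Month 6: interest $3.07; balance after payment $0.00.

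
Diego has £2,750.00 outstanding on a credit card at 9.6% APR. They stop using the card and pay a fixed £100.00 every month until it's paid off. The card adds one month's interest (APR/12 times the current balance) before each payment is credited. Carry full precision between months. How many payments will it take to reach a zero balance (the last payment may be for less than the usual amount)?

32 months

Monthly rate r = 9.6%/12 = 0.8% = 0.008.
Recurrence: B ← B·(1+r) − £100.00.
Month 1: interest £22.00; balance after payment £2,672.00.
Month 2: interest £21.38; balance after payment £2,593.38.
Closed form: n = −ln(1 − rB₀/P)/ln(1+r) = −ln(0.78)/ln(1.008) ≈ 31.182, so the balance reaches zero during payment 32.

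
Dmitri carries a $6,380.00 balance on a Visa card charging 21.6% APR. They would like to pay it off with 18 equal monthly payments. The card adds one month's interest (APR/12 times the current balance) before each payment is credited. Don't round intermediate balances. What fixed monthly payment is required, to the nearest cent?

Monthly rate r = 21.6%/12 = 1.8% = 0.018.
Level-payment amortization: P = B₀·r / (1 − (1+r)^(−n)) = 6380.00·0.018 / (1 − 1.018^(−18)).
Denominator 1 − (1+r)^(−18) = 0.274662726.
P = 114.84 / 0.274662726 ≈ 418.11.

$418.11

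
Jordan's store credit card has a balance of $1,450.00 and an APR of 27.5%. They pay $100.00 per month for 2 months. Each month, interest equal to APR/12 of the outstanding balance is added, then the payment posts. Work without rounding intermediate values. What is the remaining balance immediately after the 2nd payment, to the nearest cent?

Monthly rate r = 27.5%/12 = 2.29167% = 0.0229167.
Each month: B ← B·(1+r) − $100.00.
Month 1: interest $33.23; balance after payment $1,383.23.
Month 2: interest $31.70; balance after payment $1,314.93.

$1,314.93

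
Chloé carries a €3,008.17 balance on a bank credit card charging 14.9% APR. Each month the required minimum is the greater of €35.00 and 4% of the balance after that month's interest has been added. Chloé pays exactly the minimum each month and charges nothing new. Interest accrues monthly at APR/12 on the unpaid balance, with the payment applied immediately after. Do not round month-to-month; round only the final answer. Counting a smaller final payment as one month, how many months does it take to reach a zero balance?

74 months

Monthly rate r = 14.9%/12 = 1.24167% = 0.0124167.
While 4% of the post-interest balance exceeds €35.00, each month B ← (B·(1+r))·(1 − 0.04), i.e. B shrinks by the factor (1+r)·0.96 = 0.97192.
This holds for months 1–44. Entering month 45 the balance is €859.10; 4% of the post-interest balance is now below €35.00, so the flat €35.00 minimum applies from here.
From month 45 a fixed €35.00 at rate r clears €859.10 in 30 more payments. Total: 44 + 30 = 74 months.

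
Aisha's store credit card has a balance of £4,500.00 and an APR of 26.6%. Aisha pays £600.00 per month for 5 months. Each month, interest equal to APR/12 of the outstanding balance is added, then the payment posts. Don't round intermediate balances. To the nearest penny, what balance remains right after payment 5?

Monthly rate r = 26.6%/12 = 2.21667% = 0.0221667.
Each month: B ← B·(1+r) − £600.00.
Month 1: interest £99.75; balance after payment £3,999.75.
Month 2: interest £88.66; balance after payment £3,488.41.
Month 3: interest £77.33; balance after payment £2,965.74.
Month 4: interest £65.74; balance after payment £2,431.48.
Month 5: interest £53.90; balance after payment £1,885.38.

£1,885.38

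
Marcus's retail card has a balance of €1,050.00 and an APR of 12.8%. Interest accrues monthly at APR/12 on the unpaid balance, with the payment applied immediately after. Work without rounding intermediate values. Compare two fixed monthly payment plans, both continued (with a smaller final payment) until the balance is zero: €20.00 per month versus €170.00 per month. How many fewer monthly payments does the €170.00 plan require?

71 fewer payments

Monthly rate r = 12.8%/12 = 1.06667% = 0.0106667.
At €20.00/mo: n = ⌈−ln(1 − rB₀/P)/ln(1+r)⌉ = 78 payments (last €7.56); total interest = total paid − €1,050.00 = €497.56.
At €170.00/mo: 7 payments (last €72.19); total interest €42.19.
Payments saved = 78 − 7 = 71.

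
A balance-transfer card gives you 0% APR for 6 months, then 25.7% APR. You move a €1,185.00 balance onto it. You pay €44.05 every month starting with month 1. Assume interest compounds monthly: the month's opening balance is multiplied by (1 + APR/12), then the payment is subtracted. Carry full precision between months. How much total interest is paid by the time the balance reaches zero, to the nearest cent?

Promo months 1–6 at r₀ = 0%/12 = 0; months 7+ at r₁ = 25.7%/12 = 0.0214167.
After month 6 (no interest yet): B = €1,185.00 − 6·€44.05 = €920.70.
Then at r₁ with €44.05/mo: n₂ = −ln(1 − r₁·B/P)/ln(1+r₁) ≈ 28.01 → 29 more payments.
Total paid = 34·€44.05 + €0.44 = €1,498.14; interest = €1,498.14 − €1,185.00 = €313.14.

€313.14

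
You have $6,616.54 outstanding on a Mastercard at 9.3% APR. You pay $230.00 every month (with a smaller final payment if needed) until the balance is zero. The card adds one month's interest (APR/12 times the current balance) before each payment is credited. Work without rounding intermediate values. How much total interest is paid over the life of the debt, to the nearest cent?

Monthly rate r = 9.3%/12 = 0.775% = 0.00775.
Payoff takes n = ⌈−ln(1 − rB₀/P)/ln(1+r)⌉ = ⌈32.674⌉ = 33 payments; the last is $155.26.
Total paid = 32·$230.00 + $155.26 = $7,515.26.
Total interest = total paid − principal = $7,515.26 − $6,616.54 = $898.72.

$898.72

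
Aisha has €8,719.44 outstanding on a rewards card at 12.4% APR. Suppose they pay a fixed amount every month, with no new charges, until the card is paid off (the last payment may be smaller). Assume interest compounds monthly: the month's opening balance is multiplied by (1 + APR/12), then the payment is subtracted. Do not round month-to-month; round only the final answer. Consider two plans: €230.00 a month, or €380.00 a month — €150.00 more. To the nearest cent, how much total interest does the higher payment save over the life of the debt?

€1,118.85

Monthly rate r = 12.4%/12 = 1.03333% = 0.0103333.
At €230.00/mo: n = ⌈−ln(1 − rB₀/P)/ln(1+r)⌉ = 49 payments (last €83.12); total interest = total paid − €8,719.44 = €2,403.68.
At €380.00/mo: 27 payments (last €124.27); total interest €1,284.83.
Interest saved = €2,403.68 − €1,284.83 = €1,118.85.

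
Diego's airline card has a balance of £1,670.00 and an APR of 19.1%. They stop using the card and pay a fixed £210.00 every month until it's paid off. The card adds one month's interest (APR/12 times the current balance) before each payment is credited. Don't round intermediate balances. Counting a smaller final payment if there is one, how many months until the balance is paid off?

9 months

Monthly rate r = 19.1%/12 = 1.59167% = 0.0159167.
Recurrence: B ← B·(1+r) − £210.00.
Month 1: interest £26.58; balance after payment £1,486.58.
Month 2: interest £23.66; balance after payment £1,300.24.
Closed form: n = −ln(1 − rB₀/P)/ln(1+r) = −ln(0.87342)/ln(1.01592) ≈ 8.570, so the balance reaches zero during payment 9.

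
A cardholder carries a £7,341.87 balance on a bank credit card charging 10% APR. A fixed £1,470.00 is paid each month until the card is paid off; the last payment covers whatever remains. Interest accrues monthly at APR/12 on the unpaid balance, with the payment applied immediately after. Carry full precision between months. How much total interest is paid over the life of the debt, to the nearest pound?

Monthly rate r = 10%/12 = 0.833333% = 0.00833333.
Payoff takes n = ⌈−ln(1 − rB₀/P)/ln(1+r)⌉ = ⌈5.123⌉ = 6 payments; the last is £180.89.
Total paid = 5·£1,470.00 + £180.89 = £7,530.89.
Total interest = total paid − principal = £7,530.89 − £7,341.87 = £189.02.

£189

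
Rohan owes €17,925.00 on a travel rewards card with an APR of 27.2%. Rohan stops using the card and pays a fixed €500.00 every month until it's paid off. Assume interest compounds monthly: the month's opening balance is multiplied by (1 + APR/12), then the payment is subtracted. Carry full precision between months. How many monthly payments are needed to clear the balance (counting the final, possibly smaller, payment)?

Monthly rate r = 27.2%/12 = 2.26667% = 0.0226667.
Recurrence: B ← B·(1+r) − €500.00.
Month 1: interest €406.30; balance after payment €17,831.30.
Month 2: interest €404.18; balance after payment €17,735.48.
Closed form: n = −ln(1 − rB₀/P)/ln(1+r) = −ln(0.1874)/ln(1.02267) ≈ 74.710, so the balance reaches zero during payment 75.

75 months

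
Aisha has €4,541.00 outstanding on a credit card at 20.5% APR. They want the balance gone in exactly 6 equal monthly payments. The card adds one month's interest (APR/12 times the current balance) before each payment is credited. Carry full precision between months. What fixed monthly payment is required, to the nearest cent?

€802.72

Monthly rate r = 20.5%/12 = 1.70833% = 0.0170833.
Level-payment amortization: P = B₀·r / (1 − (1+r)^(−n)) = 4541.00·0.0170833 / (1 − 1.01708^(−6)).
Denominator 1 − (1+r)^(−6) = 0.096640172.
P = 77.5754 / 0.096640172 ≈ 802.72.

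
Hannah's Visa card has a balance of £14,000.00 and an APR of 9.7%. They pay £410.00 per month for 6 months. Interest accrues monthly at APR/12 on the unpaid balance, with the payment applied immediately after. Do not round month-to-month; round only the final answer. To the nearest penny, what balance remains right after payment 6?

£12,182.62

Monthly rate r = 9.7%/12 = 0.808333% = 0.00808333.
Each month: B ← B·(1+r) − £410.00.
Month 1: interest £113.17; balance after payment £13,703.17.
Month 2: interest £110.77; balance after payment £13,403.93.
Month 3: interest £108.35; balance after payment £13,102.28.
Month 4: interest £105.91; balance after payment £12,798.19.
Month 5: interest £103.45; balance after payment £12,491.64.
Month 6: interest £100.97; balance after payment £12,182.62.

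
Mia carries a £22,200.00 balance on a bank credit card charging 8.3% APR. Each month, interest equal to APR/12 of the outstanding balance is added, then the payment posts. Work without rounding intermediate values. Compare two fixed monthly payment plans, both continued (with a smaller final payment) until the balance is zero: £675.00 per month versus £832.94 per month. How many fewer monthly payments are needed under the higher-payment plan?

Monthly rate r = 8.3%/12 = 0.691667% = 0.00691667.
At £675.00/mo: n = ⌈−ln(1 − rB₀/P)/ln(1+r)⌉ = 38 payments (last £300.59); total interest = total paid − £22,200.00 = £3,075.59.
At £832.94/mo: 30 payments (last £468.78); total interest £2,424.04.
Payments saved = 38 − 30 = 8.

8 fewer payments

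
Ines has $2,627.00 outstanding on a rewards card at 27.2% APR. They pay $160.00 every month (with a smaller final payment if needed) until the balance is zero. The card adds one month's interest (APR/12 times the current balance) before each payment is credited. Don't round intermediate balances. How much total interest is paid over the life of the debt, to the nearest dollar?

$696

Monthly rate r = 27.2%/12 = 2.26667% = 0.0226667.
Payoff takes n = ⌈−ln(1 − rB₀/P)/ln(1+r)⌉ = ⌈20.767⌉ = 21 payments; the last is $123.07.
Total paid = 20·$160.00 + $123.07 = $3,323.07.
Total interest = total paid − principal = $3,323.07 − $2,627.00 = $696.07.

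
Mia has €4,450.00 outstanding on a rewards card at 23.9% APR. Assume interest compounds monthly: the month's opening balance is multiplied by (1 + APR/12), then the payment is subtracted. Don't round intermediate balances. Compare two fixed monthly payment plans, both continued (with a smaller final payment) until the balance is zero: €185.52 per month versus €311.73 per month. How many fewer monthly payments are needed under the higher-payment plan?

16 fewer payments

Monthly rate r = 23.9%/12 = 1.99167% = 0.0199167.
At €185.52/mo: n = ⌈−ln(1 − rB₀/P)/ln(1+r)⌉ = 33 payments (last €174.22); total interest = total paid − €4,450.00 = €1,660.86.
At €311.73/mo: 17 payments (last €300.11); total interest €837.79.
Payments saved = 33 − 17 = 16.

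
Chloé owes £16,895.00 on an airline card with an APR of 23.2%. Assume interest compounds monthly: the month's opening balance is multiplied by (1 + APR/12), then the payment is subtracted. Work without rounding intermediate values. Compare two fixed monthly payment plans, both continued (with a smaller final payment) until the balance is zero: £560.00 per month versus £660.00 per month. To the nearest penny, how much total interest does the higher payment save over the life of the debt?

£2,057.58

Monthly rate r = 23.2%/12 = 1.93333% = 0.0193333.
At £560.00/mo: n = ⌈−ln(1 − rB₀/P)/ln(1+r)⌉ = 46 payments (last £400.09); total interest = total paid − £16,895.00 = £8,705.09.
At £660.00/mo: 36 payments (last £442.51); total interest £6,647.51.
Interest saved = £8,705.09 − £6,647.51 = £2,057.58.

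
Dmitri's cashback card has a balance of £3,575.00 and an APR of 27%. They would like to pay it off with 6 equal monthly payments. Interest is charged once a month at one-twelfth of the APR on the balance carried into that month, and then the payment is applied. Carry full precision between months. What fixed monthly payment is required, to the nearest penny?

Monthly rate r = 27%/12 = 2.25% = 0.0225.
Level-payment amortization: P = B₀·r / (1 − (1+r)^(−n)) = 3575.00·0.0225 / (1 − 1.0225^(−6)).
Denominator 1 − (1+r)^(−6) = 0.124975728.
P = 80.4375 / 0.124975728 ≈ 643.62.

£643.62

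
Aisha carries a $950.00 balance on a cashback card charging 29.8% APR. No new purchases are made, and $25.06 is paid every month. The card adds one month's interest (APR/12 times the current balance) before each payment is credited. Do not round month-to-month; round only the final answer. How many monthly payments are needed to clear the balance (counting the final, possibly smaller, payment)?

116 months

Monthly rate r = 29.8%/12 = 2.48333% = 0.0248333.
Recurrence: B ← B·(1+r) − $25.06.
Month 1: interest $23.59; balance after payment $948.53.
Month 2: interest $23.56; balance after payment $947.03.
Closed form: n = −ln(1 − rB₀/P)/ln(1+r) = −ln(0.058593)/ln(1.02483) ≈ 115.660, so the balance reaches zero during payment 116.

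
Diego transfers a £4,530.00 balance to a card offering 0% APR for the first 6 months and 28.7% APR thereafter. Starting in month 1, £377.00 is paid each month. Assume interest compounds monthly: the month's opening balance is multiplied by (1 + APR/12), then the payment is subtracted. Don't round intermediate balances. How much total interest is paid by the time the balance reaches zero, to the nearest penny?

£210.98

Promo months 1–6 at r₀ = 0%/12 = 0; months 7+ at r₁ = 28.7%/12 = 0.0239167.
After month 6 (no interest yet): B = £4,530.00 − 6·£377.00 = £2,268.00.
Then at r₁ with £377.00/mo: n₂ = −ln(1 − r₁·B/P)/ln(1+r₁) ≈ 6.57 → 7 more payments.
Total paid = 12·£377.00 + £216.98 = £4,740.98; interest = £4,740.98 − £4,530.00 = £210.98.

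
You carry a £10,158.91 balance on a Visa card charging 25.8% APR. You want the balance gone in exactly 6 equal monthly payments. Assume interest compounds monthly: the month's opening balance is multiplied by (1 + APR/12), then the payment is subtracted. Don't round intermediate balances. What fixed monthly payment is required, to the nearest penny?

£1,822.82

Monthly rate r = 25.8%/12 = 2.15% = 0.0215.
Level-payment amortization: P = B₀·r / (1 − (1+r)^(−n)) = 10158.91·0.0215 / (1 − 1.0215^(−6)).
Denominator 1 − (1+r)^(−6) = 0.11982349.
P = 218.417 / 0.11982349 ≈ 1822.82.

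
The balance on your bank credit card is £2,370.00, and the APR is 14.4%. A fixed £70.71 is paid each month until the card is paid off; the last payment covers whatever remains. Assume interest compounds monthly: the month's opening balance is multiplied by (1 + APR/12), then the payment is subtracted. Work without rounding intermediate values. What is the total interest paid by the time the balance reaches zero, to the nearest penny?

£679.95

Monthly rate r = 14.4%/12 = 1.2% = 0.012.
Payoff takes n = ⌈−ln(1 − rB₀/P)/ln(1+r)⌉ = ⌈43.133⌉ = 44 payments; the last is £9.42.
Total paid = 43·£70.71 + £9.42 = £3,049.95.
Total interest = total paid − principal = £3,049.95 − £2,370.00 = £679.95.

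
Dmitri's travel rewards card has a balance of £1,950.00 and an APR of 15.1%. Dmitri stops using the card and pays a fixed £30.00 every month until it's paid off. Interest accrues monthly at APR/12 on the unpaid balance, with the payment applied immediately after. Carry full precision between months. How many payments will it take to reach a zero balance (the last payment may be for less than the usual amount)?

Monthly rate r = 15.1%/12 = 1.25833% = 0.0125833.
Recurrence: B ← B·(1+r) − £30.00.
Month 1: interest £24.54; balance after payment £1,944.54.
Month 2: interest £24.47; balance after payment £1,939.01.
Closed form: n = −ln(1 − rB₀/P)/ln(1+r) = −ln(0.18208)/ln(1.01258) ≈ 136.211, so the balance reaches zero during payment 137.

137 months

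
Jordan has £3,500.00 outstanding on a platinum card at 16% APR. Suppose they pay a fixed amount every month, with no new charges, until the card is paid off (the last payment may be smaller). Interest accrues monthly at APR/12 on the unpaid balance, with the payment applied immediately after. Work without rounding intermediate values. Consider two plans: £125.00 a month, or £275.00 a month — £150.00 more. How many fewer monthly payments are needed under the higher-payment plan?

21 fewer payments

Monthly rate r = 16%/12 = 1.33333% = 0.0133333.
At £125.00/mo: n = ⌈−ln(1 − rB₀/P)/ln(1+r)⌉ = 36 payments (last £35.63); total interest = total paid − £3,500.00 = £910.63.
At £275.00/mo: 15 payments (last £11.10); total interest £361.10.
Payments saved = 36 − 15 = 21.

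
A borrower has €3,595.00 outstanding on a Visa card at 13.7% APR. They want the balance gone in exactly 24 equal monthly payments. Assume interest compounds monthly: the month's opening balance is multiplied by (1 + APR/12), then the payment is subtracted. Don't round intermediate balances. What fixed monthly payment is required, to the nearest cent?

€172.10

Monthly rate r = 13.7%/12 = 1.14167% = 0.0114167.
Level-payment amortization: P = B₀·r / (1 − (1+r)^(−n)) = 3595.00·0.0114167 / (1 − 1.01142^(−24)).
Denominator 1 − (1+r)^(−24) = 0.23848676.
P = 41.0429 / 0.23848676 ≈ 172.10.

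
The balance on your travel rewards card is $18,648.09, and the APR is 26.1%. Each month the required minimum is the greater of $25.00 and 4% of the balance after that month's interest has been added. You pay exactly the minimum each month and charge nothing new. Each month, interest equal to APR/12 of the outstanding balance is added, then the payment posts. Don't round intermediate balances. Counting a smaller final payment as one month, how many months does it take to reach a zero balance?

Monthly rate r = 26.1%/12 = 2.175% = 0.02175.
While 4% of the post-interest balance exceeds $25.00, each month B ← (B·(1+r))·(1 − 0.04), i.e. B shrinks by the factor (1+r)·0.96 = 0.98088.
This holds for months 1–178. Entering month 179 the balance is $600.15; 4% of the post-interest balance is now below $25.00, so the flat $25.00 minimum applies from here.
From month 179 a fixed $25.00 at rate r clears $600.15 in 35 more payments. Total: 178 + 35 = 213 months.

213 months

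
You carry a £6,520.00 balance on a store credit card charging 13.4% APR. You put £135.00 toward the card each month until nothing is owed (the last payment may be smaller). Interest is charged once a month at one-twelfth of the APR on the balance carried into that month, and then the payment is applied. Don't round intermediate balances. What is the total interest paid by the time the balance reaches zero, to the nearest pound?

Monthly rate r = 13.4%/12 = 1.11667% = 0.0111667.
Payoff takes n = ⌈−ln(1 − rB₀/P)/ln(1+r)⌉ = ⌈69.792⌉ = 70 payments; the last is £107.07.
Total paid = 69·£135.00 + £107.07 = £9,422.07.
Total interest = total paid − principal = £9,422.07 − £6,520.00 = £2,902.07.

£2,902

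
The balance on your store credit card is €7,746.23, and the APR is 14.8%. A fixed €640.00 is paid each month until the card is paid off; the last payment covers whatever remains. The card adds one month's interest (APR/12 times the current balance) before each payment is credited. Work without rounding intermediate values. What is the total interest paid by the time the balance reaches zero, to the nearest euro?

€695

Monthly rate r = 14.8%/12 = 1.23333% = 0.0123333.
Payoff takes n = ⌈−ln(1 − rB₀/P)/ln(1+r)⌉ = ⌈13.189⌉ = 14 payments; the last is €121.48.
Total paid = 13·€640.00 + €121.48 = €8,441.48.
Total interest = total paid − principal = €8,441.48 − €7,746.23 = €695.25.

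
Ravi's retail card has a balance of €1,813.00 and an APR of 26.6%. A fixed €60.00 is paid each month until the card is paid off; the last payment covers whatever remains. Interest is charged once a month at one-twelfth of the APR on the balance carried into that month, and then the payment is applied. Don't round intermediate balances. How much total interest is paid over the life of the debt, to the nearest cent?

Monthly rate r = 26.6%/12 = 2.21667% = 0.0221667.
Payoff takes n = ⌈−ln(1 − rB₀/P)/ln(1+r)⌉ = ⌈50.540⌉ = 51 payments; the last is €32.56.
Total paid = 50·€60.00 + €32.56 = €3,032.56.
Total interest = total paid − principal = €3,032.56 − €1,813.00 = €1,219.56.

€1,219.56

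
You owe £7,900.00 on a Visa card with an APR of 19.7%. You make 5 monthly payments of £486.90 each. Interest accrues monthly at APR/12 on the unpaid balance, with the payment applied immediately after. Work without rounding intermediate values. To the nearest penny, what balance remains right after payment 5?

£6,054.35

Monthly rate r = 19.7%/12 = 1.64167% = 0.0164167.
Each month: B ← B·(1+r) − £486.90.
Month 1: interest £129.69; balance after payment £7,542.79.
Month 2: interest £123.83; balance after payment £7,179.72.
Month 3: interest £117.87; balance after payment £6,810.69.
Month 4: interest £111.81; balance after payment £6,435.59.
Month 5: interest £105.65; balance after payment £6,054.35.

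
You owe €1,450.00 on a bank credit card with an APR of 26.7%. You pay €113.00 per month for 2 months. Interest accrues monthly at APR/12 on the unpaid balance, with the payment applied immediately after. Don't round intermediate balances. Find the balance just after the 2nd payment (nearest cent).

Monthly rate r = 26.7%/12 = 2.225% = 0.02225.
Each month: B ← B·(1+r) − €113.00.
Month 1: interest €32.26; balance after payment €1,369.26.
Month 2: interest €30.47; balance after payment €1,286.73.

€1,286.73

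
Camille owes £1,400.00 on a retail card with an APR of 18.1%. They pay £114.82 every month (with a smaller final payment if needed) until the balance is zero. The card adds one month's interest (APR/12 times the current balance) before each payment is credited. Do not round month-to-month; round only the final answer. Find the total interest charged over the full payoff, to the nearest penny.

Monthly rate r = 18.1%/12 = 1.50833% = 0.0150833.
Payoff takes n = ⌈−ln(1 − rB₀/P)/ln(1+r)⌉ = ⌈13.575⌉ = 14 payments; the last is £66.27.
Total paid = 13·£114.82 + £66.27 = £1,558.93.
Total interest = total paid − principal = £1,558.93 − £1,400.00 = £158.93.

£158.93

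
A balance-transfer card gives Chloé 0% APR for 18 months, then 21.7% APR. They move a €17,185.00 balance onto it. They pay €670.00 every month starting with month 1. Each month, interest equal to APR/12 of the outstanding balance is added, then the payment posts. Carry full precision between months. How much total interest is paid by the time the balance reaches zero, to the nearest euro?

€442

Promo months 1–18 at r₀ = 0%/12 = 0; months 19+ at r₁ = 21.7%/12 = 0.0180833.
After month 18 (no interest yet): B = €17,185.00 − 18·€670.00 = €5,125.00.
Then at r₁ with €670.00/mo: n₂ = −ln(1 − r₁·B/P)/ln(1+r₁) ≈ 8.31 → 9 more payments.
Total paid = 26·€670.00 + €206.96 = €17,626.96; interest = €17,626.96 − €17,185.00 = €441.96.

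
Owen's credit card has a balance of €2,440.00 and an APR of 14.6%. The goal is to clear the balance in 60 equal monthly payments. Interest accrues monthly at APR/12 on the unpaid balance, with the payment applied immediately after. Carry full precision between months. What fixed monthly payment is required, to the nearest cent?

Monthly rate r = 14.6%/12 = 1.21667% = 0.0121667.
Level-payment amortization: P = B₀·r / (1 − (1+r)^(−n)) = 2440.00·0.0121667 / (1 − 1.01217^(−60)).
Denominator 1 − (1+r)^(−60) = 0.515963451.
P = 29.6867 / 0.515963451 ≈ 57.54.

€57.54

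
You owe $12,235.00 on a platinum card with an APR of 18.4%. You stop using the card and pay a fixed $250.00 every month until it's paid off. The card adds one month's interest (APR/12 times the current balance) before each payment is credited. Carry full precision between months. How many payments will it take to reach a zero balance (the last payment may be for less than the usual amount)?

Monthly rate r = 18.4%/12 = 1.53333% = 0.0153333.
Recurrence: B ← B·(1+r) − $250.00.
Month 1: interest $187.60; balance after payment $12,172.60.
Month 2: interest $186.65; balance after payment $12,109.25.
Closed form: n = −ln(1 − rB₀/P)/ln(1+r) = −ln(0.24959)/ln(1.01533) ≈ 91.211, so the balance reaches zero during payment 92.

92 payments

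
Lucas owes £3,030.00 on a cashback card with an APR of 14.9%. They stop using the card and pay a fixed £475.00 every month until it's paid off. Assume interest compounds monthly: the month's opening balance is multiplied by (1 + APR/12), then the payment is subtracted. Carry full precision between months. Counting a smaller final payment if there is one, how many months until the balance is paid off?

Monthly rate r = 14.9%/12 = 1.24167% = 0.0124167.
Recurrence: B ← B·(1+r) − £475.00.
Month 1: interest £37.62; balance after payment £2,592.62.
Month 2: interest £32.19; balance after payment £2,149.81.
Closed form: n = −ln(1 − rB₀/P)/ln(1+r) = −ln(0.92079)/ln(1.01242) ≈ 6.687, so the balance reaches zero during payment 7.

7 payments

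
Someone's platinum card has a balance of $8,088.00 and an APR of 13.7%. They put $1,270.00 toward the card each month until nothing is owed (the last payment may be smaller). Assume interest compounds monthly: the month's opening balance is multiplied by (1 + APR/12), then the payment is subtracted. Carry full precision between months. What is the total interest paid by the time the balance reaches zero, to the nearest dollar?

Monthly rate r = 13.7%/12 = 1.14167% = 0.0114167.
Payoff takes n = ⌈−ln(1 − rB₀/P)/ln(1+r)⌉ = ⌈6.650⌉ = 7 payments; the last is $826.59.
Total paid = 6·$1,270.00 + $826.59 = $8,446.59.
Total interest = total paid − principal = $8,446.59 − $8,088.00 = $358.59.

$359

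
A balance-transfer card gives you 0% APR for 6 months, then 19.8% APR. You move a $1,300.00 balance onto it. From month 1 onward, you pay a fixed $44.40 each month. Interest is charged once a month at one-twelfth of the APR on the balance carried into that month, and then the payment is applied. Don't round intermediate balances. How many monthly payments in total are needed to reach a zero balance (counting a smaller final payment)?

36 payments

Promo months 1–6 at r₀ = 0%/12 = 0; months 7+ at r₁ = 19.8%/12 = 0.0165.
After month 6 (no interest yet): B = $1,300.00 − 6·$44.40 = $1,033.60.
Then at r₁ with $44.40/mo: n₂ = −ln(1 − r₁·B/P)/ln(1+r₁) ≈ 29.62 → 30 more payments.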